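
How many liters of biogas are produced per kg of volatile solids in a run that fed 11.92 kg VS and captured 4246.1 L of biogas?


Y = V / VS
= 4246.1 / 11.92
= 356.2164 L/kg VS

356.2164 L/kg VS


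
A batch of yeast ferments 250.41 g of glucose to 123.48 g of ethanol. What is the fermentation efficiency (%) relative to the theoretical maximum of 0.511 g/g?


Fermentation efficiency = (actual / (0.511 * glucose)) * 100
= (123.48 / (0.511 * 250.41)) * 100
= 96.4993%

96.4993%


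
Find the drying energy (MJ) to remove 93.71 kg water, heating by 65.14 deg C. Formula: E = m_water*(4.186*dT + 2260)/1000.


E = m_water * (4.186 * dT + 2260) / 1000
= 93.71 * (4.186 * 65.14 + 2260) / 1000
= 237.3371 MJ

237.3371 MJ


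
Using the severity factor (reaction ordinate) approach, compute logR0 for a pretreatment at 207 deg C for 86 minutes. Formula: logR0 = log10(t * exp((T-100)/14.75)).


logR0 = log10(t * exp((T - 100) / 14.75))
= log10(86 * exp((207 - 100) / 14.75))
= 5.0850

5.0850


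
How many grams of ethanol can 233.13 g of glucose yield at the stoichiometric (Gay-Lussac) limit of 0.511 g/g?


Theoretical ethanol yield: m_EtOH = 0.511 * m_glucose
m_EtOH = 0.511 * 233.13 = 119.1294 g

119.1294 g


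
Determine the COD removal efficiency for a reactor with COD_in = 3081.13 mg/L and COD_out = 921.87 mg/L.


eta = (COD_in - COD_out) / COD_in * 100
= (3081.13 - 921.87) / 3081.13 * 100
= 70.0801%

70.0801%


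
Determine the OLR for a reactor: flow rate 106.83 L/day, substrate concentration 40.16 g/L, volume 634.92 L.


OLR = Q * S / V
= 106.83 * 40.16 / 634.92
= 6.7572 g/L/day

6.7572 g/L/day


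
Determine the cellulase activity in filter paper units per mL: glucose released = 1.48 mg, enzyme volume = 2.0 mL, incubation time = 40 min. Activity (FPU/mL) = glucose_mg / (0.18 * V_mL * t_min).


Activity = glucose_mg / (0.18 mg/umol * V_mL * t_min)
= 1.48 / (0.18 * 2.0 * 40)
= 0.1028 FPU/mL

0.1028 FPU/mL


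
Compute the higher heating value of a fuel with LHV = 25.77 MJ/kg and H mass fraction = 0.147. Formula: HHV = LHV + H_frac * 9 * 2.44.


HHV = LHV + H_frac * 9 * 2.44
= 25.77 + 0.147 * 9 * 2.44
= 28.9981 MJ/kg

28.9981 MJ/kg


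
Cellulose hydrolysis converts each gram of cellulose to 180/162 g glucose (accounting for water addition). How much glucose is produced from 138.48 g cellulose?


glucose = cellulose * 180/162
= 138.48 * 180/162
= 153.8667 g

153.8667 g


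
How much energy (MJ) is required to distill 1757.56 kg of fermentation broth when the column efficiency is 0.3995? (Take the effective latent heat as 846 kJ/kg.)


E = m * 846 / (eta * 1000)
= 1757.56 * 846 / (0.3995 * 1000)
= 3721.8918 MJ

3721.8918 MJ


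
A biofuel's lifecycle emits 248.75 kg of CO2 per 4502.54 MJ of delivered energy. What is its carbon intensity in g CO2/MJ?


CI = CO2 * 1000 / E
= 248.75 * 1000 / 4502.54
= 55.2466 g CO2/MJ

55.2466 g CO2/MJ


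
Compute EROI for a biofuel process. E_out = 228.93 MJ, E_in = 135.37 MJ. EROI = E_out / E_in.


EROI = E_out / E_in
= 228.93 / 135.37
= 1.6911

1.6911


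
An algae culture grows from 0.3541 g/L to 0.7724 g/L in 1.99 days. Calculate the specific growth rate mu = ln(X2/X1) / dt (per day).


mu = ln(X2/X1) / dt
= ln(0.7724/0.3541) / 1.99
= 0.3919 per day

0.3919 per day


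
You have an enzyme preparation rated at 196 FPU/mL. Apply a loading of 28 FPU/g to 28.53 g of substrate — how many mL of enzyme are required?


V = dosage * m_sub / activity
V = 28 * 28.53 / 196
V = 4.0757 mL

4.0757 mL


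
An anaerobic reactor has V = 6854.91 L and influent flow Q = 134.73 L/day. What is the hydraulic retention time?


HRT = V / Q
= 6854.91 / 134.73
= 50.8789 days

50.8789 days


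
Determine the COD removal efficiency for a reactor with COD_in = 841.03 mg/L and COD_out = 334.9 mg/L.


eta = (COD_in - COD_out) / COD_in * 100
= (841.03 - 334.9) / 841.03 * 100
= 60.1798%

60.1798%


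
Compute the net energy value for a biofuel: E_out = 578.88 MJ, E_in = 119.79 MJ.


NEV = E_out - E_in
= 578.88 - 119.79
= 459.0900 MJ

459.0900 MJ


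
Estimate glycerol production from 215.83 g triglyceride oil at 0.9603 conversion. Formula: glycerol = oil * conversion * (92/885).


glycerol = oil * conv * (92/885)
= 215.83 * 0.9603 * 92 / 885
= 21.5458 g

21.5458 g


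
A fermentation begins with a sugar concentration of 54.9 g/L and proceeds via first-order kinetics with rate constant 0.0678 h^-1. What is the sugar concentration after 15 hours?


S = S0 * exp(-k * t)
S = 54.9 * exp(-0.0678 * 15)
S = 19.8561 g/L

19.8561 g/L


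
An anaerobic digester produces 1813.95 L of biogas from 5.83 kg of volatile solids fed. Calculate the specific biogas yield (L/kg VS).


Y = V / VS
= 1813.95 / 5.83
= 311.1407 L/kg VS

311.1407 L/kg VS


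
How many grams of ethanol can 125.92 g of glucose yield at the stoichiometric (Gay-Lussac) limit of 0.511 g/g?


Theoretical ethanol yield: m_EtOH = 0.511 * m_glucose
m_EtOH = 0.511 * 125.92 = 64.3451 g

64.3451 g


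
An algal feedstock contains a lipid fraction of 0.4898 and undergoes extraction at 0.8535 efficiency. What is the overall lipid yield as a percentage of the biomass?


Y = lipid_content * extraction_eff * 100
= 0.4898 * 0.8535 * 100
= 41.8044%

41.8044%


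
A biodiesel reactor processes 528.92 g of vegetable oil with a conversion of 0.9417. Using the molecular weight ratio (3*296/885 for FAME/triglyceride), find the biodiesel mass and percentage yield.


m_FAME = oil * conv * (3 * 296 / 885) = oil * conv * (888/885)
= 528.92 * 0.9417 * 888 / 885
= 499.7724 g
Y = m_FAME / oil * 100 = conv * (888/885) * 100
= 0.9417 * 888 / 885 * 100
= 94.49%

499.7724 g FAME; Y = 94.49%


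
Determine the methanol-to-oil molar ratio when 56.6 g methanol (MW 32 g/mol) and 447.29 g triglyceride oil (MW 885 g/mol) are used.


Molar ratio = n_MeOH / n_oil = (MeOH/32) / (oil/885) = (MeOH * 885) / (32 * oil)
= (56.6 * 885) / (32 * 447.29)
= 3.4996

3.4996


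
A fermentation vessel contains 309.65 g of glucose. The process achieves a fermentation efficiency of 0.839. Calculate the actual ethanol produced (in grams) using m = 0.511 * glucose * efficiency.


Actual ethanol: m = 0.511 * 309.65 * 0.839
m = 132.7559 g

132.7559 g


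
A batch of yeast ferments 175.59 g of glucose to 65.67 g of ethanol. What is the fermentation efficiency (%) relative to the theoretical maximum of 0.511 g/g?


Fermentation efficiency = (actual / (0.511 * glucose)) * 100
= (65.67 / (0.511 * 175.59)) * 100
= 73.1891%

73.1891%


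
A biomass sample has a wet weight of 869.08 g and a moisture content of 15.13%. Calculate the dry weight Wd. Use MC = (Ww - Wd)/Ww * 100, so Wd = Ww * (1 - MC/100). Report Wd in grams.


Wd = Ww * (1 - MC/100)
= 869.08 * (1 - 15.13/100)
= 737.5882 g

737.5882 g


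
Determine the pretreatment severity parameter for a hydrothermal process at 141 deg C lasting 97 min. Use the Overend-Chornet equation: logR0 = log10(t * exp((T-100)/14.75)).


logR0 = log10(t * exp((T - 100) / 14.75))
= log10(97 * exp((141 - 100) / 14.75))
= 3.1940

3.1940


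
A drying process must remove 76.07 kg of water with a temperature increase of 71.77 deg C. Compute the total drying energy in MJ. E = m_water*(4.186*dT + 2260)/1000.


E = m_water * (4.186 * dT + 2260) / 1000
= 76.07 * (4.186 * 71.77 + 2260) / 1000
= 194.7719 MJ

194.7719 MJ


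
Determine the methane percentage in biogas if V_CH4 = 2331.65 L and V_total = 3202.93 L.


CH4% = V_CH4 / V_total * 100
= 2331.65 / 3202.93 * 100
= 72.7974%

72.7974%


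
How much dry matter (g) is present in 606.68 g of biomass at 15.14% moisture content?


Wd = Ww * (1 - MC/100)
= 606.68 * (1 - 15.14/100)
= 514.8286 g

514.8286 g


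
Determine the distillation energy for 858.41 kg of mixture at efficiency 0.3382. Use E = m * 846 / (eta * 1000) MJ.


E = m * 846 / (eta * 1000)
= 858.41 * 846 / (0.3382 * 1000)
= 2147.2941 MJ

2147.2941 MJ


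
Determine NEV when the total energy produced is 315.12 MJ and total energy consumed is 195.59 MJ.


NEV = E_out - E_in
= 315.12 - 195.59
= 119.5300 MJ

119.5300 MJ


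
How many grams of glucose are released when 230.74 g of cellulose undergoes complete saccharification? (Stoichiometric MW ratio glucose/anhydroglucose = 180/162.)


glucose = cellulose * 180/162
= 230.74 * 180/162
= 256.3778 g

256.3778 g


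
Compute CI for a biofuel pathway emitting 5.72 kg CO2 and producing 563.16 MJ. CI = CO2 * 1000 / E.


CI = CO2 * 1000 / E
= 5.72 * 1000 / 563.16
= 10.1570 g CO2/MJ

10.1570 g CO2/MJ


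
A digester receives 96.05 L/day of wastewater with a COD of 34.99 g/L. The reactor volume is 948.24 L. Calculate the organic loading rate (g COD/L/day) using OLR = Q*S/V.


OLR = Q * S / V
= 96.05 * 34.99 / 948.24
= 3.5442 g/L/day

3.5442 g/L/day


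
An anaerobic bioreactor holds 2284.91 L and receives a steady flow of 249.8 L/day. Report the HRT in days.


HRT = V / Q
= 2284.91 / 249.8
= 9.1470 days

9.1470 days


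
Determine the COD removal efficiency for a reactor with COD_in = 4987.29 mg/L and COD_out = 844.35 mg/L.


eta = (COD_in - COD_out) / COD_in * 100
= (4987.29 - 844.35) / 4987.29 * 100
= 83.0700%

83.0700%


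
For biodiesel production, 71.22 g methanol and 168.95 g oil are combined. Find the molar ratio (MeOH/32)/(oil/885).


Molar ratio = n_MeOH / n_oil = (MeOH/32) / (oil/885) = (MeOH * 885) / (32 * oil)
= (71.22 * 885) / (32 * 168.95)
= 11.6583

11.6583


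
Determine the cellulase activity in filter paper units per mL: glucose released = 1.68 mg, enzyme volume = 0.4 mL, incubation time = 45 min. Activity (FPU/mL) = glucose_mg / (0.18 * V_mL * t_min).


Activity = glucose_mg / (0.18 mg/umol * V_mL * t_min)
= 1.68 / (0.18 * 0.4 * 45)
= 0.5185 FPU/mL

0.5185 FPU/mL


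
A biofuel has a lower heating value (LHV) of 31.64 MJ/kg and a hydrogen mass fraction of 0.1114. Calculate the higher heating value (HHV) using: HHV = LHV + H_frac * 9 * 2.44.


HHV = LHV + H_frac * 9 * 2.44
= 31.64 + 0.1114 * 9 * 2.44
= 34.0863 MJ/kg

34.0863 MJ/kg


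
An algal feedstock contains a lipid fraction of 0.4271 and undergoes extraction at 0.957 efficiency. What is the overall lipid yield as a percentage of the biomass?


Y = lipid_content * extraction_eff * 100
= 0.4271 * 0.957 * 100
= 40.8735%

40.8735%


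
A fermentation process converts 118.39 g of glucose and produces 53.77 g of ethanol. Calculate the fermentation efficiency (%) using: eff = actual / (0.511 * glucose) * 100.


Fermentation efficiency = (actual / (0.511 * glucose)) * 100
= (53.77 / (0.511 * 118.39)) * 100
= 88.8800%

88.8800%


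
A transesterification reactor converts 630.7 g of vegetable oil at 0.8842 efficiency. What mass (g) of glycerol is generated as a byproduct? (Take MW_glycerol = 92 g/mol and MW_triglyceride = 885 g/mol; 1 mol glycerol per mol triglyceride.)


glycerol = oil * conv * (92/885)
= 630.7 * 0.8842 * 92 / 885
= 57.9719 g

57.9719 g


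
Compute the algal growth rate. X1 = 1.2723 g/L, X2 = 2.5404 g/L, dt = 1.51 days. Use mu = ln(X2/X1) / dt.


mu = ln(X2/X1) / dt
= ln(2.5404/1.2723) / 1.51
= 0.4579 per day

0.4579 per day


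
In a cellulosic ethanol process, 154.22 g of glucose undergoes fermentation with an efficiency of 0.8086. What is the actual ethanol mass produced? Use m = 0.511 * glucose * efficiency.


Actual ethanol: m = 0.511 * 154.22 * 0.8086
m = 63.7229 g

63.7229 g


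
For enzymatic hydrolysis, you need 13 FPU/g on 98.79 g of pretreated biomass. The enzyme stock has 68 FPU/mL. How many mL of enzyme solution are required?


V = dosage * m_sub / activity
V = 13 * 98.79 / 68
V = 18.8863 mL

18.8863 mL


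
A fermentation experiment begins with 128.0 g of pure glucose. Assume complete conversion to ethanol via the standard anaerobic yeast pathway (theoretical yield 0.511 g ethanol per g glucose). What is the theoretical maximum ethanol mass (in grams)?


Theoretical ethanol yield: m_EtOH = 0.511 * m_glucose
m_EtOH = 0.511 * 128.0 = 65.4080 g

65.4080 g


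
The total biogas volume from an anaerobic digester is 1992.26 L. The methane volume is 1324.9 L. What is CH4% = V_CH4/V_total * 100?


CH4% = V_CH4 / V_total * 100
= 1324.9 / 1992.26 * 100
= 66.5024%

66.5024%


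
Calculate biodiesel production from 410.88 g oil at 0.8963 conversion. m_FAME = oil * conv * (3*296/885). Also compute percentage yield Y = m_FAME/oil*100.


m_FAME = oil * conv * (3 * 296 / 885) = oil * conv * (888/885)
= 410.88 * 0.8963 * 888 / 885
= 369.5201 g
Y = m_FAME / oil * 100 = conv * (888/885) * 100
= 0.8963 * 888 / 885 * 100
= 89.93%

369.5201 g FAME; Y = 89.93%


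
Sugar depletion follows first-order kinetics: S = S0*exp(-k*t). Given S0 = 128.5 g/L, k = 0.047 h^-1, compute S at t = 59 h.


S = S0 * exp(-k * t)
S = 128.5 * exp(-0.047 * 59)
S = 8.0279 g/L

8.0279 g/L


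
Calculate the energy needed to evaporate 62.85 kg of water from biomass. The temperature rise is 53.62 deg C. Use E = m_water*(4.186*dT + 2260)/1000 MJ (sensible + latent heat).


E = m_water * (4.186 * dT + 2260) / 1000
= 62.85 * (4.186 * 53.62 + 2260) / 1000
= 156.1479 MJ

156.1479 MJ


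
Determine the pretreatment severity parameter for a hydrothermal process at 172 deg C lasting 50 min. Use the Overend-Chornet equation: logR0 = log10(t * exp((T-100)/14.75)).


logR0 = log10(t * exp((T - 100) / 14.75))
= log10(50 * exp((172 - 100) / 14.75))
= 3.8189

3.8189


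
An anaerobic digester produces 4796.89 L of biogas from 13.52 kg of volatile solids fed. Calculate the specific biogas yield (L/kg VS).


Y = V / VS
= 4796.89 / 13.52
= 354.7996 L/kg VS

354.7996 L/kg VS


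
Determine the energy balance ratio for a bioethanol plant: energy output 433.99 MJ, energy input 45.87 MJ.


EROI = E_out / E_in
= 433.99 / 45.87
= 9.4613

9.4613


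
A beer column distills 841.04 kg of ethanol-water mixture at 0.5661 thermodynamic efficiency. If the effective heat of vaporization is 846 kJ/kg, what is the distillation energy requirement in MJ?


E = m * 846 / (eta * 1000)
= 841.04 * 846 / (0.5661 * 1000)
= 1256.8801 MJ

1256.8801 MJ


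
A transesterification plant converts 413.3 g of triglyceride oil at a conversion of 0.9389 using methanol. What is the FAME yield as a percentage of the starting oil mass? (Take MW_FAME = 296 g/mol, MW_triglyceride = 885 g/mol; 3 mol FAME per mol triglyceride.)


m_FAME = oil * conv * (3 * 296 / 885) = oil * conv * (888/885)
= 413.3 * 0.9389 * 888 / 885
= 389.3628 g
Y = m_FAME / oil * 100 = conv * (888/885) * 100
= 0.9389 * 888 / 885 * 100
= 94.21%

94.21%


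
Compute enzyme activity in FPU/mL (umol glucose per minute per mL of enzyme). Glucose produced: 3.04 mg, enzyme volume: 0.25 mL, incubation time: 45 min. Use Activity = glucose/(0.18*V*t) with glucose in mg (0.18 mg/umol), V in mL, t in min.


Activity = glucose_mg / (0.18 mg/umol * V_mL * t_min)
= 3.04 / (0.18 * 0.25 * 45)
= 1.5012 FPU/mL

1.5012 FPU/mL


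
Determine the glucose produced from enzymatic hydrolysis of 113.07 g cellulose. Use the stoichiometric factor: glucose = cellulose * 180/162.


glucose = cellulose * 180/162
= 113.07 * 180/162
= 125.6333 g

125.6333 g


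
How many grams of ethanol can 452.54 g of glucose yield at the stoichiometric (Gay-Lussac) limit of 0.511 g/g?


Theoretical ethanol yield: m_EtOH = 0.511 * m_glucose
m_EtOH = 0.511 * 452.54 = 231.2479 g

231.2479 g


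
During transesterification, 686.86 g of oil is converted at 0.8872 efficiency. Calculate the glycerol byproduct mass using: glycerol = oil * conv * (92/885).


glycerol = oil * conv * (92/885)
= 686.86 * 0.8872 * 92 / 885
= 63.3482 g

63.3482 g


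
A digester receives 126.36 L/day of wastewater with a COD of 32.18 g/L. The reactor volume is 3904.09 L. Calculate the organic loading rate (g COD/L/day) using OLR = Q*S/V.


OLR = Q * S / V
= 126.36 * 32.18 / 3904.09
= 1.0415 g/L/day

1.0415 g/L/day


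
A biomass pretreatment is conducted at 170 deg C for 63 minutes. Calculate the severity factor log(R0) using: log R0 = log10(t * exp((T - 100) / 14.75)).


logR0 = log10(t * exp((T - 100) / 14.75))
= log10(63 * exp((170 - 100) / 14.75))
= 3.8604

3.8604


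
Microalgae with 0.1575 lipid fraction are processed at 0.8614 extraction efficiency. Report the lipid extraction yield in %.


Y = lipid_content * extraction_eff * 100
= 0.1575 * 0.8614 * 100
= 13.5671%

13.5671%


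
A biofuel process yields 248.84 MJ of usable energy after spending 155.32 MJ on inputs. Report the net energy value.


NEV = E_out - E_in
= 248.84 - 155.32
= 93.5200 MJ

93.5200 MJ


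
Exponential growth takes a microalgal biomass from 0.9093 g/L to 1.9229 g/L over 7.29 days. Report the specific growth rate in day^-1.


mu = ln(X2/X1) / dt
= ln(1.9229/0.9093) / 7.29
= 0.1027 per day

0.1027 per day


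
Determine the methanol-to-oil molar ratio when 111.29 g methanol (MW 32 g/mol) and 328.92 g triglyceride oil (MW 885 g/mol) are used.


Molar ratio = n_MeOH / n_oil = (MeOH/32) / (oil/885) = (MeOH * 885) / (32 * oil)
= (111.29 * 885) / (32 * 328.92)
= 9.3575

9.3575


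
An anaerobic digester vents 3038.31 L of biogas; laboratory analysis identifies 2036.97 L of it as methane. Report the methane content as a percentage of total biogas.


CH4% = V_CH4 / V_total * 100
= 2036.97 / 3038.31 * 100
= 67.0429%

67.0429%


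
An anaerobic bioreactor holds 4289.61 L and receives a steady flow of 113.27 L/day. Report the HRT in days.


HRT = V / Q
= 4289.61 / 113.27
= 37.8707 days

37.8707 days


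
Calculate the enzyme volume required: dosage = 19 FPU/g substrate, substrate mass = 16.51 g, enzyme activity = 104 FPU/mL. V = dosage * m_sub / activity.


V = dosage * m_sub / activity
V = 19 * 16.51 / 104
V = 3.0163 mL

3.0163 mL


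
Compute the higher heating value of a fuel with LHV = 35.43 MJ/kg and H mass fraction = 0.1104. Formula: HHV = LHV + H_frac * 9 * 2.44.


HHV = LHV + H_frac * 9 * 2.44
= 35.43 + 0.1104 * 9 * 2.44
= 37.8544 MJ/kg

37.8544 MJ/kg


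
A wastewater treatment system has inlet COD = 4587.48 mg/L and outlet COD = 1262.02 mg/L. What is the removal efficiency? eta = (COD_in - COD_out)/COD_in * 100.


eta = (COD_in - COD_out) / COD_in * 100
= (4587.48 - 1262.02) / 4587.48 * 100
= 72.4899%

72.4899%


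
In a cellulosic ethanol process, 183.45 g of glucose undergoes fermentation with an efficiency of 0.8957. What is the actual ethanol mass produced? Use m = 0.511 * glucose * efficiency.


Actual ethanol: m = 0.511 * 183.45 * 0.8957
m = 83.9656 g

83.9656 g


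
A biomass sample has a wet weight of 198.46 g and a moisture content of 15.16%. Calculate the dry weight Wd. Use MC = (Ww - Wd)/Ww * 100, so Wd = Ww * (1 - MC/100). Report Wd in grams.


Wd = Ww * (1 - MC/100)
= 198.46 * (1 - 15.16/100)
= 168.3735 g

168.3735 g


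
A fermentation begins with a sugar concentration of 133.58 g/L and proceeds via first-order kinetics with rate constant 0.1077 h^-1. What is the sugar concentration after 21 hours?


S = S0 * exp(-k * t)
S = 133.58 * exp(-0.1077 * 21)
S = 13.9155 g/L

13.9155 g/L


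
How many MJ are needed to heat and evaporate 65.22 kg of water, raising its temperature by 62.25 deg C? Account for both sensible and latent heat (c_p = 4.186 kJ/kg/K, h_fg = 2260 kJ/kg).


E = m_water * (4.186 * dT + 2260) / 1000
= 65.22 * (4.186 * 62.25 + 2260) / 1000
= 164.3921 MJ

164.3921 MJ


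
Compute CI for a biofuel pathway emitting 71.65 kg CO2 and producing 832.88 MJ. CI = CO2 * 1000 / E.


CI = CO2 * 1000 / E
= 71.65 * 1000 / 832.88
= 86.0268 g CO2/MJ

86.0268 g CO2/MJ


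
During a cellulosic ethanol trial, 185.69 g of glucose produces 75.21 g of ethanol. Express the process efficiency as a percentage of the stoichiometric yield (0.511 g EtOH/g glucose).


Fermentation efficiency = (actual / (0.511 * glucose)) * 100
= (75.21 / (0.511 * 185.69)) * 100
= 79.2622%

79.2622%


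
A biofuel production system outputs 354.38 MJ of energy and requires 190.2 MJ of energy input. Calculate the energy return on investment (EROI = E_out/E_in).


EROI = E_out / E_in
= 354.38 / 190.2
= 1.8632

1.8632


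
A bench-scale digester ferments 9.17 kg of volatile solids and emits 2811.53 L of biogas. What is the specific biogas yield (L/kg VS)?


Y = V / VS
= 2811.53 / 9.17
= 306.6009 L/kg VS

306.6009 L/kg VS


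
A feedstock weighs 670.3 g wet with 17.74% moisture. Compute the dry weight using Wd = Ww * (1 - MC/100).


Wd = Ww * (1 - MC/100)
= 670.3 * (1 - 17.74/100)
= 551.3888 g

551.3888 g


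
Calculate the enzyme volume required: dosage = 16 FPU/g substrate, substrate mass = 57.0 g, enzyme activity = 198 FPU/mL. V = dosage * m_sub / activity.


V = dosage * m_sub / activity
V = 16 * 57.0 / 198
V = 4.6061 mL

4.6061 mL


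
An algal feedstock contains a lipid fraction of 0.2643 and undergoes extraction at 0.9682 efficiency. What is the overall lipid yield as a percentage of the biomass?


Y = lipid_content * extraction_eff * 100
= 0.2643 * 0.9682 * 100
= 25.5895%

25.5895%


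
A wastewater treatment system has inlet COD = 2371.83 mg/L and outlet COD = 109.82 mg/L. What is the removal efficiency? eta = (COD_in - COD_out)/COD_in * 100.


eta = (COD_in - COD_out) / COD_in * 100
= (2371.83 - 109.82) / 2371.83 * 100
= 95.3698%

95.3698%


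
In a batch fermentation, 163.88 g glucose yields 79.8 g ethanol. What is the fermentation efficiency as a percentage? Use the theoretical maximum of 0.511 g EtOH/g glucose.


Fermentation efficiency = (actual / (0.511 * glucose)) * 100
= (79.8 / (0.511 * 163.88)) * 100
= 95.2919%

95.2919%


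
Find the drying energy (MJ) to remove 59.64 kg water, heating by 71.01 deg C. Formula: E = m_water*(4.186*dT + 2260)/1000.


E = m_water * (4.186 * dT + 2260) / 1000
= 59.64 * (4.186 * 71.01 + 2260) / 1000
= 152.5143 MJ

152.5143 MJ


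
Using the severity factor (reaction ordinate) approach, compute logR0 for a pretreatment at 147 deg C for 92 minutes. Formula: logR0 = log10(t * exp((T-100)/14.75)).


logR0 = log10(t * exp((T - 100) / 14.75))
= log10(92 * exp((147 - 100) / 14.75))
= 3.3476

3.3476


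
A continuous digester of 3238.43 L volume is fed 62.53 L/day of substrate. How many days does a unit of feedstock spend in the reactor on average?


HRT = V / Q
= 3238.43 / 62.53
= 51.7900 days

51.7900 days


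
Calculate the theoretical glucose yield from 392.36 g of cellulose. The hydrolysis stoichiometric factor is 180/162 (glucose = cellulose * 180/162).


glucose = cellulose * 180/162
= 392.36 * 180/162
= 435.9556 g

435.9556 g


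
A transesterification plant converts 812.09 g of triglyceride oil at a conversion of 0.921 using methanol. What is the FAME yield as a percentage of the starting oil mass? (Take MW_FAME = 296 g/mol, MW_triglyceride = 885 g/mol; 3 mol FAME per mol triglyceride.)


m_FAME = oil * conv * (3 * 296 / 885) = oil * conv * (888/885)
= 812.09 * 0.921 * 888 / 885
= 750.4703 g
Y = m_FAME / oil * 100 = conv * (888/885) * 100
= 0.921 * 888 / 885 * 100
= 92.41%

92.41%


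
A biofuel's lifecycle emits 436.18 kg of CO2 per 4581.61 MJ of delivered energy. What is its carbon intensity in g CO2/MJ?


CI = CO2 * 1000 / E
= 436.18 * 1000 / 4581.61
= 95.2023 g CO2/MJ

95.2023 g CO2/MJ


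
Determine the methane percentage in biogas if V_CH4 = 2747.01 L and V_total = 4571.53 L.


CH4% = V_CH4 / V_total * 100
= 2747.01 / 4571.53 * 100
= 60.0895%

60.0895%


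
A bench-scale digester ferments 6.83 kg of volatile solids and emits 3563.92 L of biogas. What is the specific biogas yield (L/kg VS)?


Y = V / VS
= 3563.92 / 6.83
= 521.8038 L/kg VS

521.8038 L/kg VS


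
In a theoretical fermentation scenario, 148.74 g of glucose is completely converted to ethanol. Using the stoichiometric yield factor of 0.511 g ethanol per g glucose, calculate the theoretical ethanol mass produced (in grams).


Theoretical ethanol yield: m_EtOH = 0.511 * m_glucose
m_EtOH = 0.511 * 148.74 = 76.0061 g

76.0061 g


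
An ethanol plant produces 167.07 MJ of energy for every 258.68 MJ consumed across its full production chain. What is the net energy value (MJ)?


NEV = E_out - E_in
= 167.07 - 258.68
= -91.6100 MJ

-91.6100 MJ


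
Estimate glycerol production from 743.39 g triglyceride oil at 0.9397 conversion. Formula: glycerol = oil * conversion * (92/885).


glycerol = oil * conv * (92/885)
= 743.39 * 0.9397 * 92 / 885
= 72.6190 g

72.6190 g


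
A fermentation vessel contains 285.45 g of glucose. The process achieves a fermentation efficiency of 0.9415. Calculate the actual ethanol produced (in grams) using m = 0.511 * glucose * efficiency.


Actual ethanol: m = 0.511 * 285.45 * 0.9415
m = 137.3319 g

137.3319 g


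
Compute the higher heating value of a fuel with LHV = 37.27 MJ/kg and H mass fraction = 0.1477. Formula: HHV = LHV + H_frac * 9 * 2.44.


HHV = LHV + H_frac * 9 * 2.44
= 37.27 + 0.1477 * 9 * 2.44
= 40.5135 MJ/kg

40.5135 MJ/kg


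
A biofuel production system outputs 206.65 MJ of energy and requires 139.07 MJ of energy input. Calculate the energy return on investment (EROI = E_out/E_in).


EROI = E_out / E_in
= 206.65 / 139.07
= 1.4859

1.4859


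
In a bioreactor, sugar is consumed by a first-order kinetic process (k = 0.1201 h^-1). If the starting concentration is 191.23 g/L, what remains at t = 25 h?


S = S0 * exp(-k * t)
S = 191.23 * exp(-0.1201 * 25)
S = 9.4970 g/L

9.4970 g/L


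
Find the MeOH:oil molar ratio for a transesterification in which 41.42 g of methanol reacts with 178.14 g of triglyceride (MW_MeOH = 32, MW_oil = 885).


Molar ratio = n_MeOH / n_oil = (MeOH/32) / (oil/885) = (MeOH * 885) / (32 * oil)
= (41.42 * 885) / (32 * 178.14)
= 6.4305

6.4305


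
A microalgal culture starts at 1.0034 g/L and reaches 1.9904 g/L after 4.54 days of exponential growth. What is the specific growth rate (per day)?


mu = ln(X2/X1) / dt
= ln(1.9904/1.0034) / 4.54
= 0.1509 per day

0.1509 per day


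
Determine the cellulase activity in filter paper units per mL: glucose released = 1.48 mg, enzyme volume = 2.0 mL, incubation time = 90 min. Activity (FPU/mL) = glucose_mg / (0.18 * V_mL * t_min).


Activity = glucose_mg / (0.18 mg/umol * V_mL * t_min)
= 1.48 / (0.18 * 2.0 * 90)
= 0.0457 FPU/mL

0.0457 FPU/mL


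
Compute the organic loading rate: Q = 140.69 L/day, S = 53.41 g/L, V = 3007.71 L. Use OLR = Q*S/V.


OLR = Q * S / V
= 140.69 * 53.41 / 3007.71
= 2.4983 g/L/day

2.4983 g/L/day


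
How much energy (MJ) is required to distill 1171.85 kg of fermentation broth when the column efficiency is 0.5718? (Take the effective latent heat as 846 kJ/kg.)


E = m * 846 / (eta * 1000)
= 1171.85 * 846 / (0.5718 * 1000)
= 1733.7970 MJ

1733.7970 MJ


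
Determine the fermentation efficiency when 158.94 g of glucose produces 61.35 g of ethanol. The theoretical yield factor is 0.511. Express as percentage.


Fermentation efficiency = (actual / (0.511 * glucose)) * 100
= (61.35 / (0.511 * 158.94)) * 100
= 75.5371%

75.5371%


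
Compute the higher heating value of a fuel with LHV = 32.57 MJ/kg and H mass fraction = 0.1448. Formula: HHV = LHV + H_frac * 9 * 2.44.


HHV = LHV + H_frac * 9 * 2.44
= 32.57 + 0.1448 * 9 * 2.44
= 35.7498 MJ/kg

35.7498 MJ/kg


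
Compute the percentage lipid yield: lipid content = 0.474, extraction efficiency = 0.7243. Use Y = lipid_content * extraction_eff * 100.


Y = lipid_content * extraction_eff * 100
= 0.474 * 0.7243 * 100
= 34.3318%

34.3318%


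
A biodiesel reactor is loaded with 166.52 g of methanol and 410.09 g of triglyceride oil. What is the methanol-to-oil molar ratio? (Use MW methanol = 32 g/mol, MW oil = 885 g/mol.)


Molar ratio = n_MeOH / n_oil = (MeOH/32) / (oil/885) = (MeOH * 885) / (32 * oil)
= (166.52 * 885) / (32 * 410.09)
= 11.2300

11.2300


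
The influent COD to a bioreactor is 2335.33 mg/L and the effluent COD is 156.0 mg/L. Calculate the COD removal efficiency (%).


eta = (COD_in - COD_out) / COD_in * 100
= (2335.33 - 156.0) / 2335.33 * 100
= 93.3200%

93.3200%


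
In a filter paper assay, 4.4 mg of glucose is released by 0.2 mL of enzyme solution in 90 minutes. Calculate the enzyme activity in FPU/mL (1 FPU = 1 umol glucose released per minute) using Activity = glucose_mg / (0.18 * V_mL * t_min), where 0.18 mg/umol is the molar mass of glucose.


Activity = glucose_mg / (0.18 mg/umol * V_mL * t_min)
= 4.4 / (0.18 * 0.2 * 90)
= 1.3580 FPU/mL

1.3580 FPU/mL


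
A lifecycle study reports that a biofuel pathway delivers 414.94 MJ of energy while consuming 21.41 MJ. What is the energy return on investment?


EROI = E_out / E_in
= 414.94 / 21.41
= 19.3807

19.3807


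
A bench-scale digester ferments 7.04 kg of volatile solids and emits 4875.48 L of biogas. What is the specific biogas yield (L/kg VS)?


Y = V / VS
= 4875.48 / 7.04
= 692.5398 L/kg VS

692.5398 L/kg VS


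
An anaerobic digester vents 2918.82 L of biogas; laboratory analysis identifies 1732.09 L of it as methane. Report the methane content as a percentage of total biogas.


CH4% = V_CH4 / V_total * 100
= 1732.09 / 2918.82 * 100
= 59.3421%

59.3421%


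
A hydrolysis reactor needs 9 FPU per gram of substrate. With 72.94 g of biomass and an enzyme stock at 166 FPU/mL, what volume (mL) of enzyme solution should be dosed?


V = dosage * m_sub / activity
V = 9 * 72.94 / 166
V = 3.9546 mL

3.9546 mL


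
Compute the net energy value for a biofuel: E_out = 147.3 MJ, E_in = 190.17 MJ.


NEV = E_out - E_in
= 147.3 - 190.17
= -42.8700 MJ

-42.8700 MJ


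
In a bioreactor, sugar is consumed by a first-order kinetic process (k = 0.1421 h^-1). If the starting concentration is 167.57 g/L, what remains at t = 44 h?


S = S0 * exp(-k * t)
S = 167.57 * exp(-0.1421 * 44)
S = 0.3227 g/L

0.3227 g/L


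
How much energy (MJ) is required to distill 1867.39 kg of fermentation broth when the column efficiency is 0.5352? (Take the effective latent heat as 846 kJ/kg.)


E = m * 846 / (eta * 1000)
= 1867.39 * 846 / (0.5352 * 1000)
= 2951.8160 MJ

2951.8160 MJ


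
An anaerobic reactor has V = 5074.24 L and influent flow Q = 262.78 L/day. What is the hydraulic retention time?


HRT = V / Q
= 5074.24 / 262.78
= 19.3098 days

19.3098 days


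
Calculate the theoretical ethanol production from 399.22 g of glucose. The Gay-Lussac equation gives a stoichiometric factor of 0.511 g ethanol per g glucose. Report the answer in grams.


Theoretical ethanol yield: m_EtOH = 0.511 * m_glucose
m_EtOH = 0.511 * 399.22 = 204.0014 g

204.0014 g


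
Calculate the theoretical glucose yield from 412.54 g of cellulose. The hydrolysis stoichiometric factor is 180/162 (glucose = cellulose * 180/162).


glucose = cellulose * 180/162
= 412.54 * 180/162
= 458.3778 g

458.3778 g


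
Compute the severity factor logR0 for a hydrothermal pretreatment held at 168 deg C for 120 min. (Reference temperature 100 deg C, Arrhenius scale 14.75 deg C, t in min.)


logR0 = log10(t * exp((T - 100) / 14.75))
= log10(120 * exp((168 - 100) / 14.75))
= 4.0814

4.0814


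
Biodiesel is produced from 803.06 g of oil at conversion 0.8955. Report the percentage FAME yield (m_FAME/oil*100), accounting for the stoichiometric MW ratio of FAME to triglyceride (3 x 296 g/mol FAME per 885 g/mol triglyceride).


m_FAME = oil * conv * (3 * 296 / 885) = oil * conv * (888/885)
= 803.06 * 0.8955 * 888 / 885
= 721.5780 g
Y = m_FAME / oil * 100 = conv * (888/885) * 100
= 0.8955 * 888 / 885 * 100
= 89.85%

89.85%


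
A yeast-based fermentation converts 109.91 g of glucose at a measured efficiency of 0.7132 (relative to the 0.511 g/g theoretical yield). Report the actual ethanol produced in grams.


Actual ethanol: m = 0.511 * 109.91 * 0.7132
m = 40.0562 g

40.0562 g


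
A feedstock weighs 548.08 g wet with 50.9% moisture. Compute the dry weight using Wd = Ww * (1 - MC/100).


Wd = Ww * (1 - MC/100)
= 548.08 * (1 - 50.9/100)
= 269.1073 g

269.1073 g


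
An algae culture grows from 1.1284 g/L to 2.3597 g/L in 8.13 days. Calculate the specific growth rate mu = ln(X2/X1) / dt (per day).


mu = ln(X2/X1) / dt
= ln(2.3597/1.1284) / 8.13
= 0.0907 per day

0.0907 per day


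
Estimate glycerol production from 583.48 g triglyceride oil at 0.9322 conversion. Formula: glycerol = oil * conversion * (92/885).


glycerol = oil * conv * (92/885)
= 583.48 * 0.9322 * 92 / 885
= 56.5431 g

56.5431 g


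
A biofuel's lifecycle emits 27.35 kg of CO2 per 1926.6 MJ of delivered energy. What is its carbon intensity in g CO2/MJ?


CI = CO2 * 1000 / E
= 27.35 * 1000 / 1926.6
= 14.1960 g CO2/MJ

14.1960 g CO2/MJ


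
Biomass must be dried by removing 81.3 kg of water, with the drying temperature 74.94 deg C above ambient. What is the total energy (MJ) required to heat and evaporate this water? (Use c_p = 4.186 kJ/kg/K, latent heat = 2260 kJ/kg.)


E = m_water * (4.186 * dT + 2260) / 1000
= 81.3 * (4.186 * 74.94 + 2260) / 1000
= 209.2417 MJ

209.2417 MJ


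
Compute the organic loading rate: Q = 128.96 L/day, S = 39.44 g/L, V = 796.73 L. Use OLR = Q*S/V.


OLR = Q * S / V
= 128.96 * 39.44 / 796.73
= 6.3838 g/L/day

6.3838 g/L/day


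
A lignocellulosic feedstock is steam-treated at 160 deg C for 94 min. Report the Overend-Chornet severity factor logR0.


logR0 = log10(t * exp((T - 100) / 14.75))
= log10(94 * exp((160 - 100) / 14.75))
= 3.7397

3.7397


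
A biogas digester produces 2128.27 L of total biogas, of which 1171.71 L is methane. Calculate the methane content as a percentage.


CH4% = V_CH4 / V_total * 100
= 1171.71 / 2128.27 * 100
= 55.0546%

55.0546%


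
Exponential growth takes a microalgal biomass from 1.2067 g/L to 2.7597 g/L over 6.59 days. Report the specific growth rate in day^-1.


mu = ln(X2/X1) / dt
= ln(2.7597/1.2067) / 6.59
= 0.1255 per day

0.1255 per day


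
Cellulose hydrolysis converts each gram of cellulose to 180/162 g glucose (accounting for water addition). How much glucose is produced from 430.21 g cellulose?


glucose = cellulose * 180/162
= 430.21 * 180/162
= 478.0111 g

478.0111 g


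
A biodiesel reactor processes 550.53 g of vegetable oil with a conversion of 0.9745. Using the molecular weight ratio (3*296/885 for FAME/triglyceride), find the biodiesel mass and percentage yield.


m_FAME = oil * conv * (3 * 296 / 885) = oil * conv * (888/885)
= 550.53 * 0.9745 * 888 / 885
= 538.3101 g
Y = m_FAME / oil * 100 = conv * (888/885) * 100
= 0.9745 * 888 / 885 * 100
= 97.78%

538.3101 g FAME; Y = 97.78%


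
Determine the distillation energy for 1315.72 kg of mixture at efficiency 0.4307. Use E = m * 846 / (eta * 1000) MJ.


E = m * 846 / (eta * 1000)
= 1315.72 * 846 / (0.4307 * 1000)
= 2584.3954 MJ

2584.3954 MJ


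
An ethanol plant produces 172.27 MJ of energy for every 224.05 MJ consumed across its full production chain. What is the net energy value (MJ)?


NEV = E_out - E_in
= 172.27 - 224.05
= -51.7800 MJ

-51.7800 MJ


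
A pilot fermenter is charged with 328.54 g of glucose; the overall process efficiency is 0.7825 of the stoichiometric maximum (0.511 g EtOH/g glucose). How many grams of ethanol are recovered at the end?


Actual ethanol: m = 0.511 * 328.54 * 0.7825
m = 131.3692 g

131.3692 g


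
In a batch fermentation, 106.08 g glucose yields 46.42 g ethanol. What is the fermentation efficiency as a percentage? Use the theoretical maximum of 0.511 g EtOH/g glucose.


Fermentation efficiency = (actual / (0.511 * glucose)) * 100
= (46.42 / (0.511 * 106.08)) * 100
= 85.6349%

85.6349%


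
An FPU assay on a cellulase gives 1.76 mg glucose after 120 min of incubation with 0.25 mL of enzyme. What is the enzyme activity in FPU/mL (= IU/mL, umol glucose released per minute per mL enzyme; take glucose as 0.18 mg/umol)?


Activity = glucose_mg / (0.18 mg/umol * V_mL * t_min)
= 1.76 / (0.18 * 0.25 * 120)
= 0.3259 FPU/mL

0.3259 FPU/mL


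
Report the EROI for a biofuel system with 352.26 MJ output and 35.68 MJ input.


EROI = E_out / E_in
= 352.26 / 35.68
= 9.8728

9.8728


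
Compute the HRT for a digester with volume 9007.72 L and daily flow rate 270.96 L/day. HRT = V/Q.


HRT = V / Q
= 9007.72 / 270.96
= 33.2437 days

33.2437 days


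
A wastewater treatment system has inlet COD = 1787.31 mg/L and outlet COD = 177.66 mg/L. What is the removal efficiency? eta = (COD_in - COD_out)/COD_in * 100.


eta = (COD_in - COD_out) / COD_in * 100
= (1787.31 - 177.66) / 1787.31 * 100
= 90.0599%

90.0599%


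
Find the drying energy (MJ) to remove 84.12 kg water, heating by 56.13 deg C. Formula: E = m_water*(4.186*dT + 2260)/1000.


E = m_water * (4.186 * dT + 2260) / 1000
= 84.12 * (4.186 * 56.13 + 2260) / 1000
= 209.8761 MJ

209.8761 MJ


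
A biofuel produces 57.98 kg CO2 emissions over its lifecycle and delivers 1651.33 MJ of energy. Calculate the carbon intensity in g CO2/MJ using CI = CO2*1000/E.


CI = CO2 * 1000 / E
= 57.98 * 1000 / 1651.33
= 35.1111 g CO2/MJ

35.1111 g CO2/MJ


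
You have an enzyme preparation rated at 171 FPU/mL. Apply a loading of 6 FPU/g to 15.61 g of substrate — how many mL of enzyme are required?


V = dosage * m_sub / activity
V = 6 * 15.61 / 171
V = 0.5477 mL

0.5477 mL


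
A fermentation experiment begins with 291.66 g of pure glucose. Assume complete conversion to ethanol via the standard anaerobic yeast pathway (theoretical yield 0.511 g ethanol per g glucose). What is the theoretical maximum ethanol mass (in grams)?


Theoretical ethanol yield: m_EtOH = 0.511 * m_glucose
m_EtOH = 0.511 * 291.66 = 149.0383 g

149.0383 g


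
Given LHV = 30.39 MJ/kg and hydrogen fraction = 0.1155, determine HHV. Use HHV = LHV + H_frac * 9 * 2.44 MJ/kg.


HHV = LHV + H_frac * 9 * 2.44
= 30.39 + 0.1155 * 9 * 2.44
= 32.9264 MJ/kg

32.9264 MJ/kg


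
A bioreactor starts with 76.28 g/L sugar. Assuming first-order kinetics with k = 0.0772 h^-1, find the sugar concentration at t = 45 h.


S = S0 * exp(-k * t)
S = 76.28 * exp(-0.0772 * 45)
S = 2.3641 g/L

2.3641 g/L


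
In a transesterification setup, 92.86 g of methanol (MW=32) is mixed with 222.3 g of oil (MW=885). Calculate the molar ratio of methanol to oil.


Molar ratio = n_MeOH / n_oil = (MeOH/32) / (oil/885) = (MeOH * 885) / (32 * oil)
= (92.86 * 885) / (32 * 222.3)
= 11.5527

11.5527


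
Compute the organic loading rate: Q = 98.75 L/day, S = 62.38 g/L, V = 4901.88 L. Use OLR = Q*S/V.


OLR = Q * S / V
= 98.75 * 62.38 / 4901.88
= 1.2567 g/L/day

1.2567 g/L/day


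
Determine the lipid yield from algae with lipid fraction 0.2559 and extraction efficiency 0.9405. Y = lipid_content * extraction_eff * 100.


Y = lipid_content * extraction_eff * 100
= 0.2559 * 0.9405 * 100
= 24.0674%

24.0674%


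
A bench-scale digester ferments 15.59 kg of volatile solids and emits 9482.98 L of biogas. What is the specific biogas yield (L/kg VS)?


Y = V / VS
= 9482.98 / 15.59
= 608.2733 L/kg VS

608.2733 L/kg VS


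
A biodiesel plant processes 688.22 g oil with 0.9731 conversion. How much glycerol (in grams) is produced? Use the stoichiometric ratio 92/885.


glycerol = oil * conv * (92/885)
= 688.22 * 0.9731 * 92 / 885
= 69.6192 g

69.6192 g


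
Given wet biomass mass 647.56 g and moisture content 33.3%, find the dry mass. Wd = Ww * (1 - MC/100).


Wd = Ww * (1 - MC/100)
= 647.56 * (1 - 33.3/100)
= 431.9225 g

431.9225 g


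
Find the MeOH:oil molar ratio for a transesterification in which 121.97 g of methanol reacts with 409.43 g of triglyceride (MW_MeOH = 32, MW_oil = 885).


Molar ratio = n_MeOH / n_oil = (MeOH/32) / (oil/885) = (MeOH * 885) / (32 * oil)
= (121.97 * 885) / (32 * 409.43)
= 8.2389

8.2389
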